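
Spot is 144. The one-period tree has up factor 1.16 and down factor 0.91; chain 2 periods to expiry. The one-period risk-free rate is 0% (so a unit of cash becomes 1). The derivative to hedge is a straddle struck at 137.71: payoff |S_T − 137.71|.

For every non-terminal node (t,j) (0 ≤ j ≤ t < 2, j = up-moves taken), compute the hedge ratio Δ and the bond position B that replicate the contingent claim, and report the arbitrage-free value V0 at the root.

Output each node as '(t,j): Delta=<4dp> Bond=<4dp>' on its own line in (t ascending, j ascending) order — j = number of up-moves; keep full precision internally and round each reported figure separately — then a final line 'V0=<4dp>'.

Since d<R<u, set p* = (R−d)/(u−d) = 0.3600; price each node as the discounted p*-expectation of its children.
Terminal payoffs: V(2,0)=18.4636, V(2,1)=14.2964, V(2,2)=56.0564
(1,0): S=131.0400. Δ = (V_up−V_dn)/(S_up−S_dn) = (14.2964−18.4636)/(152.0064−119.2464) = -0.1272. V = [p*·14.2964 + (1−p*)·18.4636]/1 = 16.9634. B = V − Δ·S = 33.6322.
(1,1): S=167.0400. Δ = (V_up−V_dn)/(S_up−S_dn) = (56.0564−14.2964)/(193.7664−152.0064) = 1.0000. V = [p*·56.0564 + (1−p*)·14.2964]/1 = 29.3300. B = V − Δ·S = -137.7100.
(0,0): S=144.0000. Δ = (V_up−V_dn)/(S_up−S_dn) = (29.3300−16.9634)/(167.0400−131.0400) = 0.3435. V = [p*·29.3300 + (1−p*)·16.9634]/1 = 21.4154. B = V − Δ·S = -28.0510.
The time-0 hedge costs 21.4154, which is the no-arbitrage price.

(0,0): Delta=0.3435 Bond=-28.0510
(1,0): Delta=-0.1272 Bond=33.6322
(1,1): Delta=1.0000 Bond=-137.7100
V0=21.4154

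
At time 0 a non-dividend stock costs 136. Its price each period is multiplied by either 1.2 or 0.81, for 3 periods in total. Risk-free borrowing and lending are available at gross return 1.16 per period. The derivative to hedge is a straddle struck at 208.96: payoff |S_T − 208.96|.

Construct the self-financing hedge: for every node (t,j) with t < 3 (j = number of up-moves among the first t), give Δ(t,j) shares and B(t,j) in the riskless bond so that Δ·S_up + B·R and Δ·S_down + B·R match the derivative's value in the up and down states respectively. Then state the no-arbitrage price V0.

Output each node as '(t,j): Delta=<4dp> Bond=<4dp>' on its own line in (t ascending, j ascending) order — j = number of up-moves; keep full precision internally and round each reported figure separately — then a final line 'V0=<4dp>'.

(0,0): Delta=-0.4121 Bond=78.0431
(1,0): Delta=-1.0000 Bond=155.2913
(1,1): Delta=-0.3668 Bond=83.1287
(2,0): Delta=-1.0000 Bond=180.1379
(2,1): Delta=-1.0000 Bond=180.1379
(2,2): Delta=-0.3179 Bond=86.8626
V0=21.9953

No-arbitrage ⇒ martingale measure with p* = (R−d)/(u−d) = 0.8974.
At expiry t=3: V(3,0)=136.6840, V(3,1)=101.8845, V(3,2)=50.3296, V(3,3)=26.0480
Node (2,0) S=89.2296: V=(p*·101.8845+(1−p*)·136.6840)/1.16=90.9083; Δ=(101.8845−136.6840)/(107.0755−72.2760)=-1.0000; B=V−Δ·S=180.1379
Node (2,1) S=132.1920: V=(p*·50.3296+(1−p*)·101.8845)/1.16=47.9459; Δ=(50.3296−101.8845)/(158.6304−107.0755)=-1.0000; B=V−Δ·S=180.1379
Node (2,2) S=195.8400: V=(p*·26.0480+(1−p*)·50.3296)/1.16=24.6021; Δ=(26.0480−50.3296)/(235.0080−158.6304)=-0.3179; B=V−Δ·S=86.8626
Node (1,0) S=110.1600: V=(p*·47.9459+(1−p*)·90.9083)/1.16=45.1313; Δ=(47.9459−90.9083)/(132.1920−89.2296)=-1.0000; B=V−Δ·S=155.2913
Node (1,1) S=163.2000: V=(p*·24.6021+(1−p*)·47.9459)/1.16=23.2727; Δ=(24.6021−47.9459)/(195.8400−132.1920)=-0.3668; B=V−Δ·S=83.1287
Node (0,0) S=136.0000: V=(p*·23.2727+(1−p*)·45.1313)/1.16=21.9953; Δ=(23.2727−45.1313)/(163.2000−110.1600)=-0.4121; B=V−Δ·S=78.0431
Check: Δ(0,0)·S0 + B(0,0) = 21.9953 = V0.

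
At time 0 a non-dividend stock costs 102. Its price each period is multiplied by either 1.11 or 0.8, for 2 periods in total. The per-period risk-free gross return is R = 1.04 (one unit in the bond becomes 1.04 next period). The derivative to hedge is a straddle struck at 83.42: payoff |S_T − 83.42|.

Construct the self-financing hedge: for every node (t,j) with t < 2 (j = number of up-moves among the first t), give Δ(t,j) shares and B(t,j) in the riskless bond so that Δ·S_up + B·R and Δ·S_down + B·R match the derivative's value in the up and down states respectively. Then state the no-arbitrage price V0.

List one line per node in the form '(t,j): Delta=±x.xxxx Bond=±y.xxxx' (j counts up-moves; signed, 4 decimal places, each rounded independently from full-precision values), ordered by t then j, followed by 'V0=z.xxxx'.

No-arbitrage ⇒ martingale measure with p* = (R−d)/(u−d) = 0.7742.
Terminal values V(2,·): V(2,0)=18.1400, V(2,1)=7.1560, V(2,2)=42.2542
  t=1,j=0: stock 81.6000 → up 90.5760 (V=7.1560), down 65.2800 (V=18.1400). Price 9.2656; hedge Δ=-0.4342, bond B=44.6979.
  t=1,j=1: stock 113.2200 → up 125.6742 (V=42.2542), down 90.5760 (V=7.1560). Price 33.0085; hedge Δ=1.0000, bond B=-80.2115.
  t=0,j=0: stock 102.0000 → up 113.2200 (V=33.0085), down 81.6000 (V=9.2656). Price 26.5838; hedge Δ=0.7509, bond B=-50.0059.
Check: Δ(0,0)·S0 + B(0,0) = 26.5838 = V0.

(0,0): Delta=0.7509 Bond=-50.0059
(1,0): Delta=-0.4342 Bond=44.6979
(1,1): Delta=1.0000 Bond=-80.2115
V0=26.5838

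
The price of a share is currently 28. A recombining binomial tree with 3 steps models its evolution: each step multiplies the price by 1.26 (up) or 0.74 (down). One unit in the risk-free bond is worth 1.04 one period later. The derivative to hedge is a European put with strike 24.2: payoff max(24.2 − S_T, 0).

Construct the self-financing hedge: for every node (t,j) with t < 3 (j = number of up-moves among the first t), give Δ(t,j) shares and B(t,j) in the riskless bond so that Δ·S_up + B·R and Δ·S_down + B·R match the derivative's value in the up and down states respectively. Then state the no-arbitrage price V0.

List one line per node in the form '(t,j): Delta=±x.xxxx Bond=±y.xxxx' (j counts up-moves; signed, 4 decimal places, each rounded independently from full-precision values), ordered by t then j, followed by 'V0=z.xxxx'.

(0,0): Delta=-0.2419 Bond=8.9832
(1,0): Delta=-0.5523 Bond=15.7741
(1,1): Delta=-0.1082 Bond=4.6259
(2,0): Delta=-1.0000 Bond=23.2692
(2,1): Delta=-0.3595 Bond=11.3714
(2,2): Delta=0.0000 Bond=0.0000
V0=2.2095

No-arbitrage ⇒ martingale measure with p* = (R−d)/(u−d) = 0.5769.
Payoff layer (t=3): V(3,0)=12.8537, V(3,1)=4.8807, V(3,2)=0.0000, V(3,3)=0.0000
(2,0): S=15.3328. Δ = (V_up−V_dn)/(S_up−S_dn) = (4.8807−12.8537)/(19.3193−11.3463) = -1.0000. V = [p*·4.8807 + (1−p*)·12.8537]/1.04 = 7.9364. B = V − Δ·S = 23.2692.
(2,1): S=26.1072. Δ = (V_up−V_dn)/(S_up−S_dn) = (0.0000−4.8807)/(32.8951−19.3193) = -0.3595. V = [p*·0.0000 + (1−p*)·4.8807]/1.04 = 1.9855. B = V − Δ·S = 11.3714.
(2,2): S=44.4528. Δ = (V_up−V_dn)/(S_up−S_dn) = (0.0000−0.0000)/(56.0105−32.8951) = 0.0000. V = [p*·0.0000 + (1−p*)·0.0000]/1.04 = 0.0000. B = V − Δ·S = 0.0000.
(1,0): S=20.7200. Δ = (V_up−V_dn)/(S_up−S_dn) = (1.9855−7.9364)/(26.1072−15.3328) = -0.5523. V = [p*·1.9855 + (1−p*)·7.9364]/1.04 = 4.3300. B = V − Δ·S = 15.7741.
(1,1): S=35.2800. Δ = (V_up−V_dn)/(S_up−S_dn) = (0.0000−1.9855)/(44.4528−26.1072) = -0.1082. V = [p*·0.0000 + (1−p*)·1.9855]/1.04 = 0.8077. B = V − Δ·S = 4.6259.
(0,0): S=28.0000. Δ = (V_up−V_dn)/(S_up−S_dn) = (0.8077−4.3300)/(35.2800−20.7200) = -0.2419. V = [p*·0.8077 + (1−p*)·4.3300]/1.04 = 2.2095. B = V − Δ·S = 8.9832.
Each (Δ,B) replicates both successor values, so the strategy is self-financing and V0 is arbitrage-free.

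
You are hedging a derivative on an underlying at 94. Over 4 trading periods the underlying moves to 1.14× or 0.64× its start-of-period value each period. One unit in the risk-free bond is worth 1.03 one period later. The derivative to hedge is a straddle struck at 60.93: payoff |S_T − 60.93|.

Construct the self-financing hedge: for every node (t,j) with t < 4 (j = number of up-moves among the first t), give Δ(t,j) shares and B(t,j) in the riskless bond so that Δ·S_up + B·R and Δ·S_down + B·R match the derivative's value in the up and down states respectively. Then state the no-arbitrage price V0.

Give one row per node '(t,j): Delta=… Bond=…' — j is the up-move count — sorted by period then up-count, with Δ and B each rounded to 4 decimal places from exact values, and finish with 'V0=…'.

(0,0): Delta=0.7278 Bond=-23.0001
(1,0): Delta=0.0753 Bond=15.5655
(1,1): Delta=0.8311 Bond=-34.7622
(2,0): Delta=-1.0000 Bond=57.4324
(2,1): Delta=0.2455 Bond=4.3556
(2,2): Delta=0.9238 Bond=-47.1325
(3,0): Delta=-1.0000 Bond=59.1553
(3,1): Delta=-1.0000 Bond=59.1553
(3,2): Delta=0.4427 Bond=-10.9332
(3,3): Delta=1.0000 Bond=-59.1553
V0=45.4108

Under the risk-neutral measure, an up-move has probability p* = (R−d)/(u−d) = 0.7800 and values discount at R = 1.03.
Payoff layer (t=4): V(4,0)=45.1594, V(4,1)=32.8386, V(4,2)=10.8923, V(4,3)=28.1997, V(4,4)=97.8323
Node (3,0) S=24.6415: V=(p*·32.8386+(1−p*)·45.1594)/1.03=34.5138; Δ=(32.8386−45.1594)/(28.0914−15.7706)=-1.0000; B=V−Δ·S=59.1553
Node (3,1) S=43.8927: V=(p*·10.8923+(1−p*)·32.8386)/1.03=15.2626; Δ=(10.8923−32.8386)/(50.0377−28.0914)=-1.0000; B=V−Δ·S=59.1553
Node (3,2) S=78.1839: V=(p*·28.1997+(1−p*)·10.8923)/1.03=23.6816; Δ=(28.1997−10.8923)/(89.1297−50.0377)=0.4427; B=V−Δ·S=-10.9332
Node (3,3) S=139.2651: V=(p*·97.8323+(1−p*)·28.1997)/1.03=80.1098; Δ=(97.8323−28.1997)/(158.7623−89.1297)=1.0000; B=V−Δ·S=-59.1553
Node (2,0) S=38.5024: V=(p*·15.2626+(1−p*)·34.5138)/1.03=18.9300; Δ=(15.2626−34.5138)/(43.8927−24.6415)=-1.0000; B=V−Δ·S=57.4324
Node (2,1) S=68.5824: V=(p*·23.6816+(1−p*)·15.2626)/1.03=21.1936; Δ=(23.6816−15.2626)/(78.1839−43.8927)=0.2455; B=V−Δ·S=4.3556
Node (2,2) S=122.1624: V=(p*·80.1098+(1−p*)·23.6816)/1.03=65.7239; Δ=(80.1098−23.6816)/(139.2651−78.1839)=0.9238; B=V−Δ·S=-47.1325
Node (1,0) S=60.1600: V=(p*·21.1936+(1−p*)·18.9300)/1.03=20.0928; Δ=(21.1936−18.9300)/(68.5824−38.5024)=0.0753; B=V−Δ·S=15.5655
Node (1,1) S=107.1600: V=(p*·65.7239+(1−p*)·21.1936)/1.03=54.2983; Δ=(65.7239−21.1936)/(122.1624−68.5824)=0.8311; B=V−Δ·S=-34.7622
Node (0,0) S=94.0000: V=(p*·54.2983+(1−p*)·20.0928)/1.03=45.4108; Δ=(54.2983−20.0928)/(107.1600−60.1600)=0.7278; B=V−Δ·S=-23.0001
Root portfolio cost Δ·94+B reproduces V0=45.4108.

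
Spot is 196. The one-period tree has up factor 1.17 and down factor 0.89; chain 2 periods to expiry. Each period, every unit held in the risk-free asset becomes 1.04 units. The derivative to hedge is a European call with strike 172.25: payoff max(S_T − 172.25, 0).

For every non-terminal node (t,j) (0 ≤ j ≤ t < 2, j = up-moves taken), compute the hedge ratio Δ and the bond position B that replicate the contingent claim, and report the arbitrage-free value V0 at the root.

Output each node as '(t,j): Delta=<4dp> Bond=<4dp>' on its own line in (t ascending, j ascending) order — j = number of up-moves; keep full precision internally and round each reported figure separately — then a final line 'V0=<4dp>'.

(0,0): Delta=0.8617 Bond=-128.7650
(1,0): Delta=0.6520 Bond=-97.3279
(1,1): Delta=1.0000 Bond=-165.6250
V0=40.1329

No-arbitrage ⇒ martingale measure with p* = (R−d)/(u−d) = 0.5357.
At expiry t=2: V(2,0)=0.0000, V(2,1)=31.8448, V(2,2)=96.0544
(1,0): S=174.4400. Δ = (V_up−V_dn)/(S_up−S_dn) = (31.8448−0.0000)/(204.0948−155.2516) = 0.6520. V = [p*·31.8448 + (1−p*)·0.0000]/1.04 = 16.4036. B = V − Δ·S = -97.3279.
(1,1): S=229.3200. Δ = (V_up−V_dn)/(S_up−S_dn) = (96.0544−31.8448)/(268.3044−204.0948) = 1.0000. V = [p*·96.0544 + (1−p*)·31.8448]/1.04 = 63.6950. B = V − Δ·S = -165.6250.
(0,0): S=196.0000. Δ = (V_up−V_dn)/(S_up−S_dn) = (63.6950−16.4036)/(229.3200−174.4400) = 0.8617. V = [p*·63.6950 + (1−p*)·16.4036]/1.04 = 40.1329. B = V − Δ·S = -128.7650.
The time-0 hedge costs 40.1329, which is the no-arbitrage price.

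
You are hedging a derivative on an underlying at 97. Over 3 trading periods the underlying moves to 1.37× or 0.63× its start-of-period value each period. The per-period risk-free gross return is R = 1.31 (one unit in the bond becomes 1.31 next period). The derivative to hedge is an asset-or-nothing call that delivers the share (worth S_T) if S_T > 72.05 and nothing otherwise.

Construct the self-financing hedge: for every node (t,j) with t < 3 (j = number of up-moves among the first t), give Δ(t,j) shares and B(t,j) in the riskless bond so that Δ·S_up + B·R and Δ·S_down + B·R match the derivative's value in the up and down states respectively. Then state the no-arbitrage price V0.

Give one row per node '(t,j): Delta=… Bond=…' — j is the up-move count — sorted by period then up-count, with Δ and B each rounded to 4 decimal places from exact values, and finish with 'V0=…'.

(0,0): Delta=1.0623 Bond=-6.4725
(1,0): Delta=1.7792 Bond=-52.2874
(1,1): Delta=1.0332 Bond=-4.6136
(2,0): Delta=0.0000 Bond=0.0000
(2,1): Delta=1.8514 Bond=-74.5403
(2,2): Delta=1.0000 Bond=0.0000
V0=96.5690

Since d<R<u, set p* = (R−d)/(u−d) = 0.9189; price each node as the discounted p*-expectation of its children.
Terminal payoffs: V(3,0)=0.0000, V(3,1)=0.0000, V(3,2)=114.6974, V(3,3)=249.4212
Node (2,0) S=38.4993: V=(p*·0.0000+(1−p*)·0.0000)/1.31=0.0000; Δ=(0.0000−0.0000)/(52.7440−24.2546)=0.0000; B=V−Δ·S=0.0000
Node (2,1) S=83.7207: V=(p*·114.6974+(1−p*)·0.0000)/1.31=80.4562; Δ=(114.6974−0.0000)/(114.6974−52.7440)=1.8514; B=V−Δ·S=-74.5403
Node (2,2) S=182.0593: V=(p*·249.4212+(1−p*)·114.6974)/1.31=182.0593; Δ=(249.4212−114.6974)/(249.4212−114.6974)=1.0000; B=V−Δ·S=0.0000
Node (1,0) S=61.1100: V=(p*·80.4562+(1−p*)·0.0000)/1.31=56.4372; Δ=(80.4562−0.0000)/(83.7207−38.4993)=1.7792; B=V−Δ·S=-52.2874
Node (1,1) S=132.8900: V=(p*·182.0593+(1−p*)·80.4562)/1.31=132.6879; Δ=(182.0593−80.4562)/(182.0593−83.7207)=1.0332; B=V−Δ·S=-4.6136
Node (0,0) S=97.0000: V=(p*·132.6879+(1−p*)·56.4372)/1.31=96.5690; Δ=(132.6879−56.4372)/(132.8900−61.1100)=1.0623; B=V−Δ·S=-6.4725
Check: Δ(0,0)·S0 + B(0,0) = 96.5690 = V0.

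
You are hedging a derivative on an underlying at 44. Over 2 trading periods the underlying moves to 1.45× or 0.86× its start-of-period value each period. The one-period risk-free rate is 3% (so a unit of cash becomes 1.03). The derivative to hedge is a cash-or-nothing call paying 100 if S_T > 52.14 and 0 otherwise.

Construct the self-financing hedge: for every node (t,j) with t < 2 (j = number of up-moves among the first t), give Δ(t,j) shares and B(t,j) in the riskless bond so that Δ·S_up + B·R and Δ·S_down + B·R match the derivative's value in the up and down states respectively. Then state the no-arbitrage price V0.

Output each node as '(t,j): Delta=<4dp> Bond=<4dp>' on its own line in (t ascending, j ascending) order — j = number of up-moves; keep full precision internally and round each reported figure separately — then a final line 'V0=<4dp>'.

The replicating-portfolio and risk-neutral prices coincide; use p* = (1.03−0.86)/(1.45−0.86) = 0.2881 for the latter.
Terminal values V(2,·): V(2,0)=0.0000, V(2,1)=100.0000, V(2,2)=100.0000
  t=1,j=0: stock 37.8400 → up 54.8680 (V=100.0000), down 32.5424 (V=0.0000). Price 27.9743; hedge Δ=4.4792, bond B=-141.5172.
  t=1,j=1: stock 63.8000 → up 92.5100 (V=100.0000), down 54.8680 (V=100.0000). Price 97.0874; hedge Δ=0.0000, bond B=97.0874.
  t=0,j=0: stock 44.0000 → up 63.8000 (V=97.0874), down 37.8400 (V=27.9743). Price 46.4935; hedge Δ=2.6623, bond B=-70.6473.
Root portfolio cost Δ·44+B reproduces V0=46.4935.

(0,0): Delta=2.6623 Bond=-70.6473
(1,0): Delta=4.4792 Bond=-141.5172
(1,1): Delta=0.0000 Bond=97.0874
V0=46.4935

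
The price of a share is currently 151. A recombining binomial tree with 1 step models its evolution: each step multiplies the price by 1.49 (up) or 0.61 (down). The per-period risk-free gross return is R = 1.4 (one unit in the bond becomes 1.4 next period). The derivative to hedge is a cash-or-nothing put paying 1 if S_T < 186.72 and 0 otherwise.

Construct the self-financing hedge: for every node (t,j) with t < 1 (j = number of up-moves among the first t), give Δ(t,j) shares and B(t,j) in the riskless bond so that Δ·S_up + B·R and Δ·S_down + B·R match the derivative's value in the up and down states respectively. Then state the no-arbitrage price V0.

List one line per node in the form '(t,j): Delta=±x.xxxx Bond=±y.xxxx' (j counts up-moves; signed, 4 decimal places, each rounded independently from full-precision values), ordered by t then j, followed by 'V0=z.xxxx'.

(0,0): Delta=-0.0075 Bond=1.2094
V0=0.0731

Under the risk-neutral measure, an up-move has probability p* = (R−d)/(u−d) = 0.8977 and values discount at R = 1.4.
Terminal values V(1,·): V(1,0)=1.0000, V(1,1)=0.0000
Node (0,0) S=151.0000: V=(p*·0.0000+(1−p*)·1.0000)/1.4=0.0731; Δ=(0.0000−1.0000)/(224.9900−92.1100)=-0.0075; B=V−Δ·S=1.2094
Root portfolio cost Δ·151+B reproduces V0=0.0731.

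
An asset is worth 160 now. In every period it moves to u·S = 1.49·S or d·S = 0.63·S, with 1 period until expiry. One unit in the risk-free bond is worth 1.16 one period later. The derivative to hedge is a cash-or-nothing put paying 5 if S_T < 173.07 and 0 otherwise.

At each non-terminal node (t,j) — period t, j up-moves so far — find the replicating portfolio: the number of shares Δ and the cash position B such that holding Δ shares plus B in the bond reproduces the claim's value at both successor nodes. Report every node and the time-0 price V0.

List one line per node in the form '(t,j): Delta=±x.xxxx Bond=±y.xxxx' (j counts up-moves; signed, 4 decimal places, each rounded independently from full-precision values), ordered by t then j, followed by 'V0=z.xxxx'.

Risk-neutral probability p* = (R−d)/(u−d) = (1.16−0.63)/(1.49−0.63) = 0.6163.
Terminal payoffs: V(1,0)=5.0000, V(1,1)=0.0000
(0,0): S=160.0000. Δ = (V_up−V_dn)/(S_up−S_dn) = (0.0000−5.0000)/(238.4000−100.8000) = -0.0363. V = [p*·0.0000 + (1−p*)·5.0000]/1.16 = 1.6540. B = V − Δ·S = 7.4679.
Self-financing check: at every node Δ·S+B equals the discounted successor values.

(0,0): Delta=-0.0363 Bond=7.4679
V0=1.6540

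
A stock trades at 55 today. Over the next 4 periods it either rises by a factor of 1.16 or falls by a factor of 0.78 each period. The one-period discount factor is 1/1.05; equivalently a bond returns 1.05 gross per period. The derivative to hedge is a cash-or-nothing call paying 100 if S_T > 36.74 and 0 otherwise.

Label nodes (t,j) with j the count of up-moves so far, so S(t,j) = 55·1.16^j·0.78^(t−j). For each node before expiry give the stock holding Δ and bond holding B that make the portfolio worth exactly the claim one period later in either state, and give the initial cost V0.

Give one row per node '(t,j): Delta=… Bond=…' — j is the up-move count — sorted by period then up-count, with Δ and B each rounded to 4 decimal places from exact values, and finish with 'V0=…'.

Under the risk-neutral measure, an up-move has probability p* = (R−d)/(u−d) = 0.7105 and values discount at R = 1.05.
Terminal values V(4,·): V(4,0)=0.0000, V(4,1)=0.0000, V(4,2)=100.0000, V(4,3)=100.0000, V(4,4)=100.0000
  t=3,j=0: stock 26.1004 → up 30.2764 (V=0.0000), down 20.3583 (V=0.0000). Price 0.0000; hedge Δ=0.0000, bond B=0.0000.
  t=3,j=1: stock 38.8159 → up 45.0265 (V=100.0000), down 30.2764 (V=0.0000). Price 67.6692; hedge Δ=6.7796, bond B=-195.4887.
  t=3,j=2: stock 57.7262 → up 66.9624 (V=100.0000), down 45.0265 (V=100.0000). Price 95.2381; hedge Δ=0.0000, bond B=95.2381.
  t=3,j=3: stock 85.8493 → up 99.5852 (V=100.0000), down 66.9624 (V=100.0000). Price 95.2381; hedge Δ=0.0000, bond B=95.2381.
  t=2,j=0: stock 33.4620 → up 38.8159 (V=67.6692), down 26.1004 (V=0.0000). Price 45.7912; hedge Δ=5.3218, bond B=-132.2856.
  t=2,j=1: stock 49.7640 → up 57.7262 (V=95.2381), down 38.8159 (V=67.6692). Price 83.1025; hedge Δ=1.4579, bond B=10.5527.
  t=2,j=2: stock 74.0080 → up 85.8493 (V=95.2381), down 57.7262 (V=95.2381). Price 90.7029; hedge Δ=0.0000, bond B=90.7029.
  t=1,j=0: stock 42.9000 → up 49.7640 (V=83.1025), down 33.4620 (V=45.7912). Price 68.8589; hedge Δ=2.2888, bond B=-29.3288.
  t=1,j=1: stock 63.8000 → up 74.0080 (V=90.7029), down 49.7640 (V=83.1025). Price 84.2884; hedge Δ=0.3135, bond B=64.2872.
  t=0,j=0: stock 55.0000 → up 63.8000 (V=84.2884), down 42.9000 (V=68.8589). Price 76.0209; hedge Δ=0.7383, bond B=35.4170.
Self-financing check: at every node Δ·S+B equals the discounted successor values.

(0,0): Delta=0.7383 Bond=35.4170
(1,0): Delta=2.2888 Bond=-29.3288
(1,1): Delta=0.3135 Bond=64.2872
(2,0): Delta=5.3218 Bond=-132.2856
(2,1): Delta=1.4579 Bond=10.5527
(2,2): Delta=0.0000 Bond=90.7029
(3,0): Delta=0.0000 Bond=0.0000
(3,1): Delta=6.7796 Bond=-195.4887
(3,2): Delta=0.0000 Bond=95.2381
(3,3): Delta=0.0000 Bond=95.2381
V0=76.0209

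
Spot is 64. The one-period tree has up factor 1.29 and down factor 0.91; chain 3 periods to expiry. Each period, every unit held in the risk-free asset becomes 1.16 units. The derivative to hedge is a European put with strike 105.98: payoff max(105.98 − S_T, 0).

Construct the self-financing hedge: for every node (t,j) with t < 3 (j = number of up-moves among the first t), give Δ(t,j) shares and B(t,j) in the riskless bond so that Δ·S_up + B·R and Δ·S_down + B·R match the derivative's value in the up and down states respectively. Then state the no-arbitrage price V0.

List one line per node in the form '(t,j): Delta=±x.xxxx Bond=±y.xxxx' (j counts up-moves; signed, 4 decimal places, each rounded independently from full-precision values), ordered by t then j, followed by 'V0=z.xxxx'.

(0,0): Delta=-0.5846 Bond=47.0406
(1,0): Delta=-1.0000 Bond=78.7604
(1,1): Delta=-0.4322 Bond=41.9865
(2,0): Delta=-1.0000 Bond=91.3621
(2,1): Delta=-1.0000 Bond=91.3621
(2,2): Delta=-0.2239 Bond=26.5223
V0=9.6267

No-arbitrage ⇒ martingale measure with p* = (R−d)/(u−d) = 0.6579.
Payoff layer (t=3): V(3,0)=57.7515, V(3,1)=37.6121, V(3,2)=9.0628, V(3,3)=0.0000
(2,0): S=52.9984. Δ = (V_up−V_dn)/(S_up−S_dn) = (37.6121−57.7515)/(68.3679−48.2285) = -1.0000. V = [p*·37.6121 + (1−p*)·57.7515]/1.16 = 38.3637. B = V − Δ·S = 91.3621.
(2,1): S=75.1296. Δ = (V_up−V_dn)/(S_up−S_dn) = (9.0628−37.6121)/(96.9172−68.3679) = -1.0000. V = [p*·9.0628 + (1−p*)·37.6121]/1.16 = 16.2325. B = V − Δ·S = 91.3621.
(2,2): S=106.5024. Δ = (V_up−V_dn)/(S_up−S_dn) = (0.0000−9.0628)/(137.3881−96.9172) = -0.2239. V = [p*·0.0000 + (1−p*)·9.0628]/1.16 = 2.6728. B = V − Δ·S = 26.5223.
(1,0): S=58.2400. Δ = (V_up−V_dn)/(S_up−S_dn) = (16.2325−38.3637)/(75.1296−52.9984) = -1.0000. V = [p*·16.2325 + (1−p*)·38.3637]/1.16 = 20.5204. B = V − Δ·S = 78.7604.
(1,1): S=82.5600. Δ = (V_up−V_dn)/(S_up−S_dn) = (2.6728−16.2325)/(106.5024−75.1296) = -0.4322. V = [p*·2.6728 + (1−p*)·16.2325]/1.16 = 6.3031. B = V − Δ·S = 41.9865.
(0,0): S=64.0000. Δ = (V_up−V_dn)/(S_up−S_dn) = (6.3031−20.5204)/(82.5600−58.2400) = -0.5846. V = [p*·6.3031 + (1−p*)·20.5204]/1.16 = 9.6267. B = V − Δ·S = 47.0406.
Each (Δ,B) replicates both successor values, so the strategy is self-financing and V0 is arbitrage-free.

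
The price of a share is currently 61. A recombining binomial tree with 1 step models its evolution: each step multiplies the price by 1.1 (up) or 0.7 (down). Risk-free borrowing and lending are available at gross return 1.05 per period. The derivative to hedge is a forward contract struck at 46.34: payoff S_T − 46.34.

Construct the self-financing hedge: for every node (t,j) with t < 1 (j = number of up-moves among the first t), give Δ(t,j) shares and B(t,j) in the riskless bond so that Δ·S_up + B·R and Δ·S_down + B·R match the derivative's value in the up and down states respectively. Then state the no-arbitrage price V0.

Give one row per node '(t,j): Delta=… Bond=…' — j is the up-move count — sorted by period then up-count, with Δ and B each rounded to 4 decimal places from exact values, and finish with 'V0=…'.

The replicating-portfolio and risk-neutral prices coincide; use p* = (1.05−0.7)/(1.1−0.7) = 0.8750 for the latter.
At expiry t=1: V(1,0)=-3.6400, V(1,1)=20.7600
(0,0): S=61.0000. Δ = (V_up−V_dn)/(S_up−S_dn) = (20.7600−-3.6400)/(67.1000−42.7000) = 1.0000. V = [p*·20.7600 + (1−p*)·-3.6400]/1.05 = 16.8667. B = V − Δ·S = -44.1333.
Each (Δ,B) replicates both successor values, so the strategy is self-financing and V0 is arbitrage-free.

(0,0): Delta=1.0000 Bond=-44.1333
V0=16.8667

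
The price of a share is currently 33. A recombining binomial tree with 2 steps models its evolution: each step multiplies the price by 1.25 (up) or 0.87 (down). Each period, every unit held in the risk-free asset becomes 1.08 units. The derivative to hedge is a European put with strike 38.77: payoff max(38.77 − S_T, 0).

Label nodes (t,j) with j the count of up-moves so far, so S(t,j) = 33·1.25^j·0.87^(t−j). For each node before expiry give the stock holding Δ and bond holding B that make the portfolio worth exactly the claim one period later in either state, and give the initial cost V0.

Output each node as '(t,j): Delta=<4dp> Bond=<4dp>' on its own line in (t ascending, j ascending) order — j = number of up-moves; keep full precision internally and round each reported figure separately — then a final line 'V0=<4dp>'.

Risk-neutral probability p* = (R−d)/(u−d) = (1.08−0.87)/(1.25−0.87) = 0.5526.
Terminal payoffs: V(2,0)=13.7923, V(2,1)=2.8825, V(2,2)=0.0000
(1,0): S=28.7100. Δ = (V_up−V_dn)/(S_up−S_dn) = (2.8825−13.7923)/(35.8875−24.9777) = -1.0000. V = [p*·2.8825 + (1−p*)·13.7923]/1.08 = 7.1881. B = V − Δ·S = 35.8981.
(1,1): S=41.2500. Δ = (V_up−V_dn)/(S_up−S_dn) = (0.0000−2.8825)/(51.5625−35.8875) = -0.1839. V = [p*·0.0000 + (1−p*)·2.8825]/1.08 = 1.1940. B = V − Δ·S = 8.7795.
(0,0): S=33.0000. Δ = (V_up−V_dn)/(S_up−S_dn) = (1.1940−7.1881)/(41.2500−28.7100) = -0.4780. V = [p*·1.1940 + (1−p*)·7.1881]/1.08 = 3.5885. B = V − Δ·S = 19.3625.
Each (Δ,B) replicates both successor values, so the strategy is self-financing and V0 is arbitrage-free.

(0,0): Delta=-0.4780 Bond=19.3625
(1,0): Delta=-1.0000 Bond=35.8981
(1,1): Delta=-0.1839 Bond=8.7795
V0=3.5885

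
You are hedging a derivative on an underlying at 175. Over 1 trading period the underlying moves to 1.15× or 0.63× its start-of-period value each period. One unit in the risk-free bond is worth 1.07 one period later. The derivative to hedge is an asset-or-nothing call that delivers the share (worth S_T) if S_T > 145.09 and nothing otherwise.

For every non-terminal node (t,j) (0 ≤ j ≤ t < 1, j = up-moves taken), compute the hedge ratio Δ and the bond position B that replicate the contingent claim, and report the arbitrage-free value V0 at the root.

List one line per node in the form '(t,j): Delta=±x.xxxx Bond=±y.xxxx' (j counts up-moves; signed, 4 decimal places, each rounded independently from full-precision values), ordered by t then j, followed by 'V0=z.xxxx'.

(0,0): Delta=2.2115 Bond=-227.8711
V0=159.1481

Under the risk-neutral measure, an up-move has probability p* = (R−d)/(u−d) = 0.8462 and values discount at R = 1.07.
At expiry t=1: V(1,0)=0.0000, V(1,1)=201.2500
  t=0,j=0: stock 175.0000 → up 201.2500 (V=201.2500), down 110.2500 (V=0.0000). Price 159.1481; hedge Δ=2.2115, bond B=-227.8711.
Root portfolio cost Δ·175+B reproduces V0=159.1481.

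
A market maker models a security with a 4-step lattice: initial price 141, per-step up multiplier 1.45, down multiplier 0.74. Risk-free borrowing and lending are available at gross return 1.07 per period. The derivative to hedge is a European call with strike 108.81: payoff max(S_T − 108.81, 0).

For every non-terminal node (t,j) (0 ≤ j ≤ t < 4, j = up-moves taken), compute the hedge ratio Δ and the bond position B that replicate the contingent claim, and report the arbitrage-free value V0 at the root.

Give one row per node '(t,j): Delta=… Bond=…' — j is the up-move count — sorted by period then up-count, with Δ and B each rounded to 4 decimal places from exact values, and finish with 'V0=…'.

(0,0): Delta=0.8647 Bond=-54.1279
(1,0): Delta=0.7107 Bond=-41.8453
(1,1): Delta=0.9553 Bond=-76.4235
(2,0): Delta=0.4241 Bond=-22.6484
(2,1): Delta=0.8791 Bond=-70.2530
(2,2): Delta=1.0000 Bond=-95.0389
(3,0): Delta=0.0000 Bond=0.0000
(3,1): Delta=0.6734 Bond=-52.1394
(3,2): Delta=1.0000 Bond=-101.6916
(3,3): Delta=1.0000 Bond=-101.6916
V0=67.7994

Since d<R<u, set p* = (R−d)/(u−d) = 0.4648; price each node as the discounted p*-expectation of its children.
Terminal payoffs: V(4,0)=0.0000, V(4,1)=0.0000, V(4,2)=53.5274, V(4,3)=209.2835, V(4,4)=514.4814
(3,0): S=57.1366. Δ = (V_up−V_dn)/(S_up−S_dn) = (0.0000−0.0000)/(82.8480−42.2811) = 0.0000. V = [p*·0.0000 + (1−p*)·0.0000]/1.07 = 0.0000. B = V − Δ·S = 0.0000.
(3,1): S=111.9568. Δ = (V_up−V_dn)/(S_up−S_dn) = (53.5274−0.0000)/(162.3374−82.8480) = 0.6734. V = [p*·53.5274 + (1−p*)·0.0000]/1.07 = 23.2513. B = V − Δ·S = -52.1394.
(3,2): S=219.3748. Δ = (V_up−V_dn)/(S_up−S_dn) = (209.2835−53.5274)/(318.0935−162.3374) = 1.0000. V = [p*·209.2835 + (1−p*)·53.5274]/1.07 = 117.6833. B = V − Δ·S = -101.6916.
(3,3): S=429.8561. Δ = (V_up−V_dn)/(S_up−S_dn) = (514.4814−209.2835)/(623.2914−318.0935) = 1.0000. V = [p*·514.4814 + (1−p*)·209.2835]/1.07 = 328.1645. B = V − Δ·S = -101.6916.
(2,0): S=77.2116. Δ = (V_up−V_dn)/(S_up−S_dn) = (23.2513−0.0000)/(111.9568−57.1366) = 0.4241. V = [p*·23.2513 + (1−p*)·0.0000]/1.07 = 10.1000. B = V − Δ·S = -22.6484.
(2,1): S=151.2930. Δ = (V_up−V_dn)/(S_up−S_dn) = (117.6833−23.2513)/(219.3748−111.9568) = 0.8791. V = [p*·117.6833 + (1−p*)·23.2513]/1.07 = 62.7497. B = V − Δ·S = -70.2530.
(2,2): S=296.4525. Δ = (V_up−V_dn)/(S_up−S_dn) = (328.1645−117.6833)/(429.8561−219.3748) = 1.0000. V = [p*·328.1645 + (1−p*)·117.6833]/1.07 = 201.4136. B = V − Δ·S = -95.0389.
(1,0): S=104.3400. Δ = (V_up−V_dn)/(S_up−S_dn) = (62.7497−10.1000)/(151.2930−77.2116) = 0.7107. V = [p*·62.7497 + (1−p*)·10.1000]/1.07 = 32.3093. B = V − Δ·S = -41.8453.
(1,1): S=204.4500. Δ = (V_up−V_dn)/(S_up−S_dn) = (201.4136−62.7497)/(296.4525−151.2930) = 0.9553. V = [p*·201.4136 + (1−p*)·62.7497]/1.07 = 118.8777. B = V − Δ·S = -76.4235.
(0,0): S=141.0000. Δ = (V_up−V_dn)/(S_up−S_dn) = (118.8777−32.3093)/(204.4500−104.3400) = 0.8647. V = [p*·118.8777 + (1−p*)·32.3093]/1.07 = 67.7994. B = V − Δ·S = -54.1279.
Root portfolio cost Δ·141+B reproduces V0=67.7994.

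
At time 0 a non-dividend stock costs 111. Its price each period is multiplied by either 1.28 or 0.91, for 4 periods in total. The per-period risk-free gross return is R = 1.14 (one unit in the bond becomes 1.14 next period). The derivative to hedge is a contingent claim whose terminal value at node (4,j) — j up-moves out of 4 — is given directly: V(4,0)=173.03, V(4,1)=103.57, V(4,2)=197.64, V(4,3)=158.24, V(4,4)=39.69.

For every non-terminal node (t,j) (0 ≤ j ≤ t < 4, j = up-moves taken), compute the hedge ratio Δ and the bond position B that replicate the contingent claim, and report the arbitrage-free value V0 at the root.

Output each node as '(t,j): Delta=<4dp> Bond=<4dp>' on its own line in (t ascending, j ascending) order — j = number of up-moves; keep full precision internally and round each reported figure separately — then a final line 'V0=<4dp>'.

The replicating-portfolio and risk-neutral prices coincide; use p* = (1.14−0.91)/(1.28−0.91) = 0.6216 for the latter.
At expiry t=4: V(4,0)=173.0300, V(4,1)=103.5700, V(4,2)=197.6400, V(4,3)=158.2400, V(4,4)=39.6900
  t=3,j=0: stock 83.6464 → up 107.0674 (V=103.5700), down 76.1182 (V=173.0300). Price 113.9054; hedge Δ=-2.2443, bond B=301.6351.
  t=3,j=1: stock 117.6564 → up 150.6003 (V=197.6400), down 107.0674 (V=103.5700). Price 142.1456; hedge Δ=2.1609, bond B=-112.0977.
  t=3,j=2: stock 165.4948 → up 211.8333 (V=158.2400), down 150.6003 (V=197.6400). Price 151.8843; hedge Δ=-0.6434, bond B=258.3708.
  t=3,j=3: stock 232.7839 → up 297.9634 (V=39.6900), down 211.8333 (V=158.2400). Price 74.1638; hedge Δ=-1.3764, bond B=394.5692.
  t=2,j=0: stock 91.9191 → up 117.6564 (V=142.1456), down 83.6464 (V=113.9054). Price 115.3159; hedge Δ=0.8303, bond B=38.9911.
  t=2,j=1: stock 129.2928 → up 165.4948 (V=151.8843), down 117.6564 (V=142.1456). Price 129.9995; hedge Δ=0.2036, bond B=103.6785.
  t=2,j=2: stock 181.8624 → up 232.7839 (V=74.1638), down 165.4948 (V=151.8843). Price 90.8523; hedge Δ=-1.1550, bond B=300.9076.
  t=1,j=0: stock 101.0100 → up 129.2928 (V=129.9995), down 91.9191 (V=115.3159). Price 109.1610; hedge Δ=0.3929, bond B=69.4756.
  t=1,j=1: stock 142.0800 → up 181.8624 (V=90.8523), down 129.2928 (V=129.9995). Price 92.6883; hedge Δ=-0.7447, bond B=198.4916.
  t=0,j=0: stock 111.0000 → up 142.0800 (V=92.6883), down 101.0100 (V=109.1610). Price 86.7730; hedge Δ=-0.4011, bond B=131.2936.
Each (Δ,B) replicates both successor values, so the strategy is self-financing and V0 is arbitrage-free.

(0,0): Delta=-0.4011 Bond=131.2936
(1,0): Delta=0.3929 Bond=69.4756
(1,1): Delta=-0.7447 Bond=198.4916
(2,0): Delta=0.8303 Bond=38.9911
(2,1): Delta=0.2036 Bond=103.6785
(2,2): Delta=-1.1550 Bond=300.9076
(3,0): Delta=-2.2443 Bond=301.6351
(3,1): Delta=2.1609 Bond=-112.0977
(3,2): Delta=-0.6434 Bond=258.3708
(3,3): Delta=-1.3764 Bond=394.5692
V0=86.7730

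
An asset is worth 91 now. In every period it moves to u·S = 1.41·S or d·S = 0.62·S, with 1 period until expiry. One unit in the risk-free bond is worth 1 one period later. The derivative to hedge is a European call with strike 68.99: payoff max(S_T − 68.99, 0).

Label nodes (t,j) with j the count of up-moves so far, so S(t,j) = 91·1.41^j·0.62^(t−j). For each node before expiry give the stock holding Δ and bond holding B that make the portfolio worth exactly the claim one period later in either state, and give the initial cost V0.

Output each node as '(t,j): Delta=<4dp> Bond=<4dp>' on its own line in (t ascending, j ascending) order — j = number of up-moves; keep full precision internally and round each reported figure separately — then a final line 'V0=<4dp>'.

The replicating-portfolio and risk-neutral prices coincide; use p* = (1−0.62)/(1.41−0.62) = 0.4810 for the latter.
At expiry t=1: V(1,0)=0.0000, V(1,1)=59.3200
  t=0,j=0: stock 91.0000 → up 128.3100 (V=59.3200), down 56.4200 (V=0.0000). Price 28.5337; hedge Δ=0.8251, bond B=-46.5549.
The time-0 hedge costs 28.5337, which is the no-arbitrage price.

(0,0): Delta=0.8251 Bond=-46.5549
V0=28.5337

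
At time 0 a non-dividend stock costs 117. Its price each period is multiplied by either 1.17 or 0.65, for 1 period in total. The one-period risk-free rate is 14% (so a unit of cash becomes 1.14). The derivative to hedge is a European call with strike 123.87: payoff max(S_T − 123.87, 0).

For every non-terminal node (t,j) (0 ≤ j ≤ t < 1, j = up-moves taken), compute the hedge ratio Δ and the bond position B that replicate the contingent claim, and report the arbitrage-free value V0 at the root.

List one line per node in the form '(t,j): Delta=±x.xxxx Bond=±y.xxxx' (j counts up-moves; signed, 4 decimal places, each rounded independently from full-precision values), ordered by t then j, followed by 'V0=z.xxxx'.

The replicating-portfolio and risk-neutral prices coincide; use p* = (1.14−0.65)/(1.17−0.65) = 0.9423 for the latter.
Terminal values V(1,·): V(1,0)=0.0000, V(1,1)=13.0200
(0,0): S=117.0000. Δ = (V_up−V_dn)/(S_up−S_dn) = (13.0200−0.0000)/(136.8900−76.0500) = 0.2140. V = [p*·13.0200 + (1−p*)·0.0000]/1.14 = 10.7621. B = V − Δ·S = -14.2763.
Root portfolio cost Δ·117+B reproduces V0=10.7621.

(0,0): Delta=0.2140 Bond=-14.2763
V0=10.7621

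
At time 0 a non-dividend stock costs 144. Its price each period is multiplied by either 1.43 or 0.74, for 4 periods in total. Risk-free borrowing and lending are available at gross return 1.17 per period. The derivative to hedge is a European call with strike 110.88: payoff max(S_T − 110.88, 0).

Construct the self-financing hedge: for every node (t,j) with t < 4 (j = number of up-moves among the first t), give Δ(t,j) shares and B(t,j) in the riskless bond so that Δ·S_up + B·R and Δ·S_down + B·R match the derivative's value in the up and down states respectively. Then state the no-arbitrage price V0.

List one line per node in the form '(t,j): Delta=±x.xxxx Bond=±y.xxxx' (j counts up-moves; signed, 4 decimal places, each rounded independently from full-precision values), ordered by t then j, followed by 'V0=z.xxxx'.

(0,0): Delta=0.9407 Bond=-47.9505
(1,0): Delta=0.8152 Bond=-42.7269
(1,1): Delta=0.9800 Bond=-64.1894
(2,0): Delta=0.4931 Bond=-24.5922
(2,1): Delta=0.9160 Bond=-65.3475
(2,2): Delta=1.0000 Bond=-80.9993
(3,0): Delta=0.0000 Bond=0.0000
(3,1): Delta=0.6474 Bond=-46.1704
(3,2): Delta=1.0000 Bond=-94.7692
(3,3): Delta=1.0000 Bond=-94.7692
V0=87.5099

The replicating-portfolio and risk-neutral prices coincide; use p* = (1.17−0.74)/(1.43−0.74) = 0.6232 for the latter.
Terminal payoffs: V(4,0)=0.0000, V(4,1)=0.0000, V(4,2)=50.3694, V(4,3)=200.7235, V(4,4)=491.2727
Node (3,0) S=58.3523: V=(p*·0.0000+(1−p*)·0.0000)/1.17=0.0000; Δ=(0.0000−0.0000)/(83.4437−43.1807)=0.0000; B=V−Δ·S=0.0000
Node (3,1) S=112.7618: V=(p*·50.3694+(1−p*)·0.0000)/1.17=26.8287; Δ=(50.3694−0.0000)/(161.2494−83.4437)=0.6474; B=V−Δ·S=-46.1704
Node (3,2) S=217.9045: V=(p*·200.7235+(1−p*)·50.3694)/1.17=123.1353; Δ=(200.7235−50.3694)/(311.6035−161.2494)=1.0000; B=V−Δ·S=-94.7692
Node (3,3) S=421.0858: V=(p*·491.2727+(1−p*)·200.7235)/1.17=326.3166; Δ=(491.2727−200.7235)/(602.1527−311.6035)=1.0000; B=V−Δ·S=-94.7692
Node (2,0) S=78.8544: V=(p*·26.8287+(1−p*)·0.0000)/1.17=14.2900; Δ=(26.8287−0.0000)/(112.7618−58.3523)=0.4931; B=V−Δ·S=-24.5922
Node (2,1) S=152.3808: V=(p*·123.1353+(1−p*)·26.8287)/1.17=74.2272; Δ=(123.1353−26.8287)/(217.9045−112.7618)=0.9160; B=V−Δ·S=-65.3475
Node (2,2) S=294.4656: V=(p*·326.3166+(1−p*)·123.1353)/1.17=213.4663; Δ=(326.3166−123.1353)/(421.0858−217.9045)=1.0000; B=V−Δ·S=-80.9993
Node (1,0) S=106.5600: V=(p*·74.2272+(1−p*)·14.2900)/1.17=44.1386; Δ=(74.2272−14.2900)/(152.3808−78.8544)=0.8152; B=V−Δ·S=-42.7269
Node (1,1) S=205.9200: V=(p*·213.4663+(1−p*)·74.2272)/1.17=137.6063; Δ=(213.4663−74.2272)/(294.4656−152.3808)=0.9800; B=V−Δ·S=-64.1894
Node (0,0) S=144.0000: V=(p*·137.6063+(1−p*)·44.1386)/1.17=87.5099; Δ=(137.6063−44.1386)/(205.9200−106.5600)=0.9407; B=V−Δ·S=-47.9505
Self-financing check: at every node Δ·S+B equals the discounted successor values.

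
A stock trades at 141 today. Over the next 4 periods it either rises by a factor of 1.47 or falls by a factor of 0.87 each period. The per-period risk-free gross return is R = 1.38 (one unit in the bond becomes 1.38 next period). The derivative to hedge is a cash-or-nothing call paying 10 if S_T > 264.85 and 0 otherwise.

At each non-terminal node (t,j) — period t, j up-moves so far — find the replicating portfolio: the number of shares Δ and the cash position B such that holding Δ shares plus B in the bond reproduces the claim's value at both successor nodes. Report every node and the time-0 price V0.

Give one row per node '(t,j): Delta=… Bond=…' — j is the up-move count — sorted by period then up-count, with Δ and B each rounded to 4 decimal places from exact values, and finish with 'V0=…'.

Under the risk-neutral measure, an up-move has probability p* = (R−d)/(u−d) = 0.8500 and values discount at R = 1.38.
Terminal payoffs: V(4,0)=0.0000, V(4,1)=0.0000, V(4,2)=0.0000, V(4,3)=10.0000, V(4,4)=10.0000
  t=3,j=0: stock 92.8489 → up 136.4879 (V=0.0000), down 80.7786 (V=0.0000). Price 0.0000; hedge Δ=0.0000, bond B=0.0000.
  t=3,j=1: stock 156.8827 → up 230.6175 (V=0.0000), down 136.4879 (V=0.0000). Price 0.0000; hedge Δ=0.0000, bond B=0.0000.
  t=3,j=2: stock 265.0776 → up 389.6641 (V=10.0000), down 230.6175 (V=0.0000). Price 6.1594; hedge Δ=0.0629, bond B=-10.5072.
  t=3,j=3: stock 447.8897 → up 658.3979 (V=10.0000), down 389.6641 (V=10.0000). Price 7.2464; hedge Δ=0.0000, bond B=7.2464.
  t=2,j=0: stock 106.7229 → up 156.8827 (V=0.0000), down 92.8489 (V=0.0000). Price 0.0000; hedge Δ=0.0000, bond B=0.0000.
  t=2,j=1: stock 180.3249 → up 265.0776 (V=6.1594), down 156.8827 (V=0.0000). Price 3.7938; hedge Δ=0.0569, bond B=-6.4719.
  t=2,j=2: stock 304.6869 → up 447.8897 (V=7.2464), down 265.0776 (V=6.1594). Price 5.1329; hedge Δ=0.0059, bond B=3.3213.
  t=1,j=0: stock 122.6700 → up 180.3249 (V=3.7938), down 106.7229 (V=0.0000). Price 2.3368; hedge Δ=0.0515, bond B=-3.9863.
  t=1,j=1: stock 207.2700 → up 304.6869 (V=5.1329), down 180.3249 (V=3.7938). Price 3.5739; hedge Δ=0.0108, bond B=1.3422.
  t=0,j=0: stock 141.0000 → up 207.2700 (V=3.5739), down 122.6700 (V=2.3368). Price 2.4553; hedge Δ=0.0146, bond B=0.3934.
Each (Δ,B) replicates both successor values, so the strategy is self-financing and V0 is arbitrage-free.

(0,0): Delta=0.0146 Bond=0.3934
(1,0): Delta=0.0515 Bond=-3.9863
(1,1): Delta=0.0108 Bond=1.3422
(2,0): Delta=0.0000 Bond=0.0000
(2,1): Delta=0.0569 Bond=-6.4719
(2,2): Delta=0.0059 Bond=3.3213
(3,0): Delta=0.0000 Bond=0.0000
(3,1): Delta=0.0000 Bond=0.0000
(3,2): Delta=0.0629 Bond=-10.5072
(3,3): Delta=0.0000 Bond=7.2464
V0=2.4553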